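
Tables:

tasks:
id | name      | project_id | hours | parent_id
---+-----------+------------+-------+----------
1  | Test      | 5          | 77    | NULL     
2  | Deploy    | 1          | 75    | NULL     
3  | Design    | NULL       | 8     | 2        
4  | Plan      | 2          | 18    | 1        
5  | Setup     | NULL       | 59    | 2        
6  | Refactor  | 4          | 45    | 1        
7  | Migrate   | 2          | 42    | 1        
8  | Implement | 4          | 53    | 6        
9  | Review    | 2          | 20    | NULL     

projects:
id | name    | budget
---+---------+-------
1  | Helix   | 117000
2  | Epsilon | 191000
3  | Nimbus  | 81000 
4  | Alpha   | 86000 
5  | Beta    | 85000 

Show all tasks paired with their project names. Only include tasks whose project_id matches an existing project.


INNER JOIN keeps only tasks rows whose project_id matches an id in projects. Walk through each task:
  - task 1 (Test): project_id=5 -> matches Beta
  - task 2 (Deploy): project_id=1 -> matches Helix
  - task 3 (Design): project_id=NULL, no match -> dropped
  - task 4 (Plan): project_id=2 -> matches Epsilon
  - task 5 (Setup): project_id=NULL, no match -> dropped
  - task 6 (Refactor): project_id=4 -> matches Alpha
  - task 7 (Migrate): project_id=2 -> matches Epsilon
  - task 8 (Implement): project_id=4 -> matches Alpha
  - task 9 (Review): project_id=2 -> matches Epsilon
So 2 of 9 rows are dropped.

SQL:
SELECT a.name, b.name AS project
FROM tasks a
INNER JOIN projects b ON a.project_id = b.id

Result:
name      | project
----------+--------
Test      | Beta   
Deploy    | Helix  
Plan      | Epsilon
Refactor  | Alpha  
Migrate   | Epsilon
Implement | Alpha  
Review    | Epsilon


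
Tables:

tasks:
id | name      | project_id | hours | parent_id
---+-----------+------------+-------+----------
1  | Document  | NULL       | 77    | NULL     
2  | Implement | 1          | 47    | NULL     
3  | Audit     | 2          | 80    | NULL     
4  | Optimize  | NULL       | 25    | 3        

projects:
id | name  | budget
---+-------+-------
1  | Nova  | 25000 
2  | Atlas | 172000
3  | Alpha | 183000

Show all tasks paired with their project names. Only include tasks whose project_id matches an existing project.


INNER JOIN keeps only tasks rows whose project_id matches an id in projects. Walk through each task:
  - task 1 (Document): project_id=NULL, no match -> dropped
  - task 2 (Implement): project_id=1 -> matches Nova
  - task 3 (Audit): project_id=2 -> matches Atlas
  - task 4 (Optimize): project_id=NULL, no match -> dropped
So 2 of 4 rows are dropped.

SQL:
SELECT a.name, b.name AS project
FROM tasks a
INNER JOIN projects b ON a.project_id = b.id

Result:
name      | project
----------+--------
Implement | Nova   
Audit     | Atlas  


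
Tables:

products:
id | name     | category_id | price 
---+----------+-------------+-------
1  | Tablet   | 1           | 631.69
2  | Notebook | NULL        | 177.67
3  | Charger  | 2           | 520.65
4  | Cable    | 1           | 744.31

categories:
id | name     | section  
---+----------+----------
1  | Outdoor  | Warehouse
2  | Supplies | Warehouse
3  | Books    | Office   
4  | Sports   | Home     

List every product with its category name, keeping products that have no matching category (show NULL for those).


LEFT JOIN keeps every row from products (the left table); where category_id has no match in categories, the category columns become NULL. Walk through each product:
  - product 1 (Tablet): category_id=1 -> matches Outdoor
  - product 2 (Notebook): category_id=NULL, no match -> kept with NULL
  - product 3 (Charger): category_id=2 -> matches Supplies
  - product 4 (Cable): category_id=1 -> matches Outdoor
All 4 rows appear; 1 has NULL category.

SQL:
SELECT a.name, b.name AS category
FROM products a
LEFT JOIN categories b ON a.category_id = b.id

Result:
name     | category
---------+---------
Tablet   | Outdoor 
Notebook | NULL    
Charger  | Supplies
Cable    | Outdoor 


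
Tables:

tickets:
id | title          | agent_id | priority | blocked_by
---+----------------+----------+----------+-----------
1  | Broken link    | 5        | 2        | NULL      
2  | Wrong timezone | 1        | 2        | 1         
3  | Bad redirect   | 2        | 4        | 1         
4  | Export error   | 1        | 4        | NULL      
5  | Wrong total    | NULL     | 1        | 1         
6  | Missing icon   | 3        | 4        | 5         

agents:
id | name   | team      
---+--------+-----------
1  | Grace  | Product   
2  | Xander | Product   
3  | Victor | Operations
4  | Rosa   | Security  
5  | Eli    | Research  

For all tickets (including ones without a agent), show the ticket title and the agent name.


LEFT JOIN keeps every row from tickets (the left table); where agent_id has no match in agents, the agent columns become NULL. Walk through each ticket:
  - ticket 1 (Broken link): agent_id=5 -> matches Eli
  - ticket 2 (Wrong timezone): agent_id=1 -> matches Grace
  - ticket 3 (Bad redirect): agent_id=2 -> matches Xander
  - ticket 4 (Export error): agent_id=1 -> matches Grace
  - ticket 5 (Wrong total): agent_id=NULL, no match -> kept with NULL
  - ticket 6 (Missing icon): agent_id=3 -> matches Victor
All 6 rows appear; 1 has NULL agent.

SQL:
SELECT a.title, b.name AS agent
FROM tickets a
LEFT JOIN agents b ON a.agent_id = b.id

Result:
title          | agent 
---------------+-------
Broken link    | Eli   
Wrong timezone | Grace 
Bad redirect   | Xander
Export error   | Grace 
Wrong total    | NULL  
Missing icon   | Victor


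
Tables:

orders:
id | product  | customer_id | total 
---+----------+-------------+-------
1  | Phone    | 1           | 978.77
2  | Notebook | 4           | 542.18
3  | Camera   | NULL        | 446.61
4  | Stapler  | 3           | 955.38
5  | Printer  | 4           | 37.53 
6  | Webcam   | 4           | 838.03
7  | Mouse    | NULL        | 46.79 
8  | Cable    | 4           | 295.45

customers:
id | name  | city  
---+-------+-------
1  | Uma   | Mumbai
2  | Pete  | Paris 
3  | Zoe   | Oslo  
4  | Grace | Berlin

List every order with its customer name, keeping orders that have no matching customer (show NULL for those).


LEFT JOIN keeps every row from orders (the left table); where customer_id has no match in customers, the customer columns become NULL. Walk through each order:
  - order 1 (Phone): customer_id=1 -> matches Uma
  - order 2 (Notebook): customer_id=4 -> matches Grace
  - order 3 (Camera): customer_id=NULL, no match -> kept with NULL
  - order 4 (Stapler): customer_id=3 -> matches Zoe
  - order 5 (Printer): customer_id=4 -> matches Grace
  - order 6 (Webcam): customer_id=4 -> matches Grace
  - order 7 (Mouse): customer_id=NULL, no match -> kept with NULL
  - order 8 (Cable): customer_id=4 -> matches Grace
All 8 rows appear; 2 have NULL customer.

SQL:
SELECT a.product, b.name AS customer
FROM orders a
LEFT JOIN customers b ON a.customer_id = b.id

Result:
product  | customer
---------+---------
Phone    | Uma     
Notebook | Grace   
Camera   | NULL    
Stapler  | Zoe     
Printer  | Grace   
Webcam   | Grace   
Mouse    | NULL    
Cable    | Grace   


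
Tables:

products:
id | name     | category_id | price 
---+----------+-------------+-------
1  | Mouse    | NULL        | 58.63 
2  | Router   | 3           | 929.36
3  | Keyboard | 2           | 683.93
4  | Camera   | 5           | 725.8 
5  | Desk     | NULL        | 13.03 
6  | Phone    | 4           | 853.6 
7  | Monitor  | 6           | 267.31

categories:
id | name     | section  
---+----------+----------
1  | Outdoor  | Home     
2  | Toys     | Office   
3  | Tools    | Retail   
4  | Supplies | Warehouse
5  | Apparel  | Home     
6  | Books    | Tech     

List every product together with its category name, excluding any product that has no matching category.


INNER JOIN keeps only products rows whose category_id matches an id in categories. Walk through each product:
  - product 1 (Mouse): category_id=NULL, no match -> dropped
  - product 2 (Router): category_id=3 -> matches Tools
  - product 3 (Keyboard): category_id=2 -> matches Toys
  - product 4 (Camera): category_id=5 -> matches Apparel
  - product 5 (Desk): category_id=NULL, no match -> dropped
  - product 6 (Phone): category_id=4 -> matches Supplies
  - product 7 (Monitor): category_id=6 -> matches Books
So 2 of 7 rows are dropped.

SQL:
SELECT a.name, b.name AS category
FROM products a
INNER JOIN categories b ON a.category_id = b.id

Result:
name     | category
---------+---------
Router   | Tools   
Keyboard | Toys    
Camera   | Apparel 
Phone    | Supplies
Monitor  | Books   


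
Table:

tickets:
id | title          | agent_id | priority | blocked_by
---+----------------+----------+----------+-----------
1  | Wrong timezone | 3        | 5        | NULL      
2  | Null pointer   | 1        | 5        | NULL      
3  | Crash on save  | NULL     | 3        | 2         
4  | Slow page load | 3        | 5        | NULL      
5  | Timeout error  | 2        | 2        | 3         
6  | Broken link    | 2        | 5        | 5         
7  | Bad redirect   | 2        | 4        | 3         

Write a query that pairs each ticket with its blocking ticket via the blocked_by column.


This is a self-join: tickets is joined to a second copy of itself, matching each row's blocked_by to another row's id. Use LEFT JOIN so rows with blocked_by=NULL are kept.
  - ticket 1 (Wrong timezone): blocked_by=NULL -> NULL
  - ticket 2 (Null pointer): blocked_by=NULL -> NULL
  - ticket 3 (Crash on save): blocked_by=2 -> Null pointer
  - ticket 4 (Slow page load): blocked_by=NULL -> NULL
  - ticket 5 (Timeout error): blocked_by=3 -> Crash on save
  - ticket 6 (Broken link): blocked_by=5 -> Timeout error
  - ticket 7 (Bad redirect): blocked_by=3 -> Crash on save

SQL:
SELECT a.title AS item, b.title AS blocked_by
FROM tickets a
LEFT JOIN tickets b ON a.blocked_by = b.id

Result:
item           | blocked_by   
---------------+--------------
Wrong timezone | NULL         
Null pointer   | NULL         
Crash on save  | Null pointer 
Slow page load | NULL         
Timeout error  | Crash on save
Broken link    | Timeout error
Bad redirect   | Crash on save


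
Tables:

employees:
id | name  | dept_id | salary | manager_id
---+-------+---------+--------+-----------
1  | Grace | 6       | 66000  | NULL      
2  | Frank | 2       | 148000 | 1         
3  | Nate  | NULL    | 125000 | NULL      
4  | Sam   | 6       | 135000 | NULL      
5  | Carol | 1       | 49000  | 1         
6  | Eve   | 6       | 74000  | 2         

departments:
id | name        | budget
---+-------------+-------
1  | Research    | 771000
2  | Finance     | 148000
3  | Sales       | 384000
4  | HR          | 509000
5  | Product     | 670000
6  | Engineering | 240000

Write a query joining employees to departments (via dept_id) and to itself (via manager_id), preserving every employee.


Two LEFT JOINs from the same base table employees: one to departments via dept_id, one to employees itself via manager_id. Both are LEFT so every employee is preserved.
Match against departments:
  - employee 1 (Grace): dept_id=6 -> matches Engineering
  - employee 2 (Frank): dept_id=2 -> matches Finance
  - employee 3 (Nate): dept_id=NULL, no match -> kept with NULL
  - employee 4 (Sam): dept_id=6 -> matches Engineering
  - employee 5 (Carol): dept_id=1 -> matches Research
  - employee 6 (Eve): dept_id=6 -> matches Engineering
Match against employees (self):
  - employee 1 (Grace): manager_id=NULL -> NULL
  - employee 2 (Frank): manager_id=1 -> Grace
  - employee 3 (Nate): manager_id=NULL -> NULL
  - employee 4 (Sam): manager_id=NULL -> NULL
  - employee 5 (Carol): manager_id=1 -> Grace
  - employee 6 (Eve): manager_id=2 -> Frank

SQL:
SELECT a.name, b.name AS department, c.name AS manager
FROM employees a
LEFT JOIN departments b ON a.dept_id = b.id
LEFT JOIN employees c ON a.manager_id = c.id

Result:
name  | department  | manager
------+-------------+--------
Grace | Engineering | NULL   
Frank | Finance     | Grace  
Nate  | NULL        | NULL   
Sam   | Engineering | NULL   
Carol | Research    | Grace  
Eve   | Engineering | Frank  


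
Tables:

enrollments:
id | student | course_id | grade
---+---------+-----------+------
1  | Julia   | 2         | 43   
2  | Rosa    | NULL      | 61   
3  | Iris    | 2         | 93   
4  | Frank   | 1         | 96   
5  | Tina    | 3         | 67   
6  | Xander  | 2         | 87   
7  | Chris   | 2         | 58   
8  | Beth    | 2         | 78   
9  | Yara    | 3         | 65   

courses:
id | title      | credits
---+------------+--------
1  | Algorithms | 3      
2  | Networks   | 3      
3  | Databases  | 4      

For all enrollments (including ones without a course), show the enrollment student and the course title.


LEFT JOIN keeps every row from enrollments (the left table); where course_id has no match in courses, the course columns become NULL. Walk through each enrollment:
  - enrollment 1 (Julia): course_id=2 -> matches Networks
  - enrollment 2 (Rosa): course_id=NULL, no match -> kept with NULL
  - enrollment 3 (Iris): course_id=2 -> matches Networks
  - enrollment 4 (Frank): course_id=1 -> matches Algorithms
  - enrollment 5 (Tina): course_id=3 -> matches Databases
  - enrollment 6 (Xander): course_id=2 -> matches Networks
  - enrollment 7 (Chris): course_id=2 -> matches Networks
  - enrollment 8 (Beth): course_id=2 -> matches Networks
  - enrollment 9 (Yara): course_id=3 -> matches Databases
All 9 rows appear; 1 has NULL course.

SQL:
SELECT a.student, b.title AS course
FROM enrollments a
LEFT JOIN courses b ON a.course_id = b.id

Result:
student | course    
--------+-----------
Julia   | Networks  
Rosa    | NULL      
Iris    | Networks  
Frank   | Algorithms
Tina    | Databases 
Xander  | Networks  
Chris   | Networks  
Beth    | Networks  
Yara    | Databases 


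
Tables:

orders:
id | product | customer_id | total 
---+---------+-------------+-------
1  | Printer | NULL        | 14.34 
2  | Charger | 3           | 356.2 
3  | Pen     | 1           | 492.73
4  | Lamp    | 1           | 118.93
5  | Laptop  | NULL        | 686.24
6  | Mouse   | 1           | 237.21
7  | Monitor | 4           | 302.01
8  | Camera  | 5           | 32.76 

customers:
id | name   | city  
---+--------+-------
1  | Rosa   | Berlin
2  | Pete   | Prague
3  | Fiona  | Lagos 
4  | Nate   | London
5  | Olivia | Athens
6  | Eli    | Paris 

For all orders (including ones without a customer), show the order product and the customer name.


LEFT JOIN keeps every row from orders (the left table); where customer_id has no match in customers, the customer columns become NULL. Walk through each order:
  - order 1 (Printer): customer_id=NULL, no match -> kept with NULL
  - order 2 (Charger): customer_id=3 -> matches Fiona
  - order 3 (Pen): customer_id=1 -> matches Rosa
  - order 4 (Lamp): customer_id=1 -> matches Rosa
  - order 5 (Laptop): customer_id=NULL, no match -> kept with NULL
  - order 6 (Mouse): customer_id=1 -> matches Rosa
  - order 7 (Monitor): customer_id=4 -> matches Nate
  - order 8 (Camera): customer_id=5 -> matches Olivia
All 8 rows appear; 2 have NULL customer.

SQL:
SELECT a.product, b.name AS customer
FROM orders a
LEFT JOIN customers b ON a.customer_id = b.id

Result:
product | customer
--------+---------
Printer | NULL    
Charger | Fiona   
Pen     | Rosa    
Lamp    | Rosa    
Laptop  | NULL    
Mouse   | Rosa    
Monitor | Nate    
Camera  | Olivia  


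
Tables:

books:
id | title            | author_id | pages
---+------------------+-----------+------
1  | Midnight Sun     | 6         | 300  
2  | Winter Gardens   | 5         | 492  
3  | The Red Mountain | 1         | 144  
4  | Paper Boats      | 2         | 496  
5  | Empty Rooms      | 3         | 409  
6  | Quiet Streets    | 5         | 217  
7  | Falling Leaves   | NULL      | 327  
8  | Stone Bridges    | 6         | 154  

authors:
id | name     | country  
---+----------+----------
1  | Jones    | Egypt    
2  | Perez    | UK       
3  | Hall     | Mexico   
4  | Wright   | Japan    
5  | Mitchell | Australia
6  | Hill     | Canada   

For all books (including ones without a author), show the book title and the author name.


LEFT JOIN keeps every row from books (the left table); where author_id has no match in authors, the author columns become NULL. Walk through each book:
  - book 1 (Midnight Sun): author_id=6 -> matches Hill
  - book 2 (Winter Gardens): author_id=5 -> matches Mitchell
  - book 3 (The Red Mountain): author_id=1 -> matches Jones
  - book 4 (Paper Boats): author_id=2 -> matches Perez
  - book 5 (Empty Rooms): author_id=3 -> matches Hall
  - book 6 (Quiet Streets): author_id=5 -> matches Mitchell
  - book 7 (Falling Leaves): author_id=NULL, no match -> kept with NULL
  - book 8 (Stone Bridges): author_id=6 -> matches Hill
All 8 rows appear; 1 has NULL author.

SQL:
SELECT a.title, b.name AS author
FROM books a
LEFT JOIN authors b ON a.author_id = b.id

Result:
title            | author  
-----------------+---------
Midnight Sun     | Hill    
Winter Gardens   | Mitchell
The Red Mountain | Jones   
Paper Boats      | Perez   
Empty Rooms      | Hall    
Quiet Streets    | Mitchell
Falling Leaves   | NULL    
Stone Bridges    | Hill    


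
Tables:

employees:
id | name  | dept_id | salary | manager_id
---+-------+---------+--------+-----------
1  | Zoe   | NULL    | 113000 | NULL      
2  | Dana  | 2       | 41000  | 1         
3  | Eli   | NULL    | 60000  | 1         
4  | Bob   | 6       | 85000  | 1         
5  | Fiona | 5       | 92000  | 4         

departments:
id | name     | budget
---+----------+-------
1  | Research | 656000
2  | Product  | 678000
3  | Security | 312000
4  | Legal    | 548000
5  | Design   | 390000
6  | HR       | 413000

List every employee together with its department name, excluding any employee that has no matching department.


INNER JOIN keeps only employees rows whose dept_id matches an id in departments. Walk through each employee:
  - employee 1 (Zoe): dept_id=NULL, no match -> dropped
  - employee 2 (Dana): dept_id=2 -> matches Product
  - employee 3 (Eli): dept_id=NULL, no match -> dropped
  - employee 4 (Bob): dept_id=6 -> matches HR
  - employee 5 (Fiona): dept_id=5 -> matches Design
So 2 of 5 rows are dropped.

SQL:
SELECT a.name, b.name AS department
FROM employees a
INNER JOIN departments b ON a.dept_id = b.id

Result:
name  | department
------+-----------
Dana  | Product   
Bob   | HR        
Fiona | Design    


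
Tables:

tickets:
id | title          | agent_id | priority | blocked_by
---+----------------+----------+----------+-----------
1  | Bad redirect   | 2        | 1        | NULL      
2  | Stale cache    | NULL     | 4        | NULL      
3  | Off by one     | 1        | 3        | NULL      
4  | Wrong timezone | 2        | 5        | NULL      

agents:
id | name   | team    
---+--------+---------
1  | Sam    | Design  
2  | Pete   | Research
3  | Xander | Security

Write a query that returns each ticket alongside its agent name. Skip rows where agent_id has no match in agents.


INNER JOIN keeps only tickets rows whose agent_id matches an id in agents. Walk through each ticket:
  - ticket 1 (Bad redirect): agent_id=2 -> matches Pete
  - ticket 2 (Stale cache): agent_id=NULL, no match -> dropped
  - ticket 3 (Off by one): agent_id=1 -> matches Sam
  - ticket 4 (Wrong timezone): agent_id=2 -> matches Pete
So 1 of 4 rows is dropped.

SQL:
SELECT a.title, b.name AS agent
FROM tickets a
INNER JOIN agents b ON a.agent_id = b.id

Result:
title          | agent
---------------+------
Bad redirect   | Pete 
Off by one     | Sam  
Wrong timezone | Pete 


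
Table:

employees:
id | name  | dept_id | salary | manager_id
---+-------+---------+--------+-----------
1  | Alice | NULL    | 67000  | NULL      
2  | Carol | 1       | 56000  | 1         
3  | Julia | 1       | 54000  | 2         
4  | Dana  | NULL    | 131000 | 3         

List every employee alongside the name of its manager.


This is a self-join: employees is joined to a second copy of itself, matching each row's manager_id to another row's id. Use LEFT JOIN so rows with manager_id=NULL are kept.
  - employee 1 (Alice): manager_id=NULL -> NULL
  - employee 2 (Carol): manager_id=1 -> Alice
  - employee 3 (Julia): manager_id=2 -> Carol
  - employee 4 (Dana): manager_id=3 -> Julia

SQL:
SELECT a.name AS item, b.name AS manager
FROM employees a
LEFT JOIN employees b ON a.manager_id = b.id

Result:
item  | manager
------+--------
Alice | NULL   
Carol | Alice  
Julia | Carol  
Dana  | Julia  


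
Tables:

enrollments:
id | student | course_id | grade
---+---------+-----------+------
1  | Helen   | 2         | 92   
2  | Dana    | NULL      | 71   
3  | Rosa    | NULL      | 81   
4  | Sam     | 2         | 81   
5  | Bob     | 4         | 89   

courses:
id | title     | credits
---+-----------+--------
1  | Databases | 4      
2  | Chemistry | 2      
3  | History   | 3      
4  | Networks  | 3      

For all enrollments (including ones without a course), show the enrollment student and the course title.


LEFT JOIN keeps every row from enrollments (the left table); where course_id has no match in courses, the course columns become NULL. Walk through each enrollment:
  - enrollment 1 (Helen): course_id=2 -> matches Chemistry
  - enrollment 2 (Dana): course_id=NULL, no match -> kept with NULL
  - enrollment 3 (Rosa): course_id=NULL, no match -> kept with NULL
  - enrollment 4 (Sam): course_id=2 -> matches Chemistry
  - enrollment 5 (Bob): course_id=4 -> matches Networks
All 5 rows appear; 2 have NULL course.

SQL:
SELECT a.student, b.title AS course
FROM enrollments a
LEFT JOIN courses b ON a.course_id = b.id

Result:
student | course   
--------+----------
Helen   | Chemistry
Dana    | NULL     
Rosa    | NULL     
Sam     | Chemistry
Bob     | Networks 


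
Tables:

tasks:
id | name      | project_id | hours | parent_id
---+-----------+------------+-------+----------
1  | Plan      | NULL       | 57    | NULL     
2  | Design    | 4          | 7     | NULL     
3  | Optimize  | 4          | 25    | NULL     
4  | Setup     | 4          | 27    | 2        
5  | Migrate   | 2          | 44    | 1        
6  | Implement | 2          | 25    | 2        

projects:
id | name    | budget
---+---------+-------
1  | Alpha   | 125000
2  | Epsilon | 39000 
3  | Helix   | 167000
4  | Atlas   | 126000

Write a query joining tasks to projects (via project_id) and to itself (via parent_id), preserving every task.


Two LEFT JOINs from the same base table tasks: one to projects via project_id, one to tasks itself via parent_id. Both are LEFT so every task is preserved.
Match against projects:
  - task 1 (Plan): project_id=NULL, no match -> kept with NULL
  - task 2 (Design): project_id=4 -> matches Atlas
  - task 3 (Optimize): project_id=4 -> matches Atlas
  - task 4 (Setup): project_id=4 -> matches Atlas
  - task 5 (Migrate): project_id=2 -> matches Epsilon
  - task 6 (Implement): project_id=2 -> matches Epsilon
Match against tasks (self):
  - task 1 (Plan): parent_id=NULL -> NULL
  - task 2 (Design): parent_id=NULL -> NULL
  - task 3 (Optimize): parent_id=NULL -> NULL
  - task 4 (Setup): parent_id=2 -> Design
  - task 5 (Migrate): parent_id=1 -> Plan
  - task 6 (Implement): parent_id=2 -> Design

SQL:
SELECT a.name, b.name AS project, c.name AS parent
FROM tasks a
LEFT JOIN projects b ON a.project_id = b.id
LEFT JOIN tasks c ON a.parent_id = c.id

Result:
name      | project | parent
----------+---------+-------
Plan      | NULL    | NULL  
Design    | Atlas   | NULL  
Optimize  | Atlas   | NULL  
Setup     | Atlas   | Design
Migrate   | Epsilon | Plan  
Implement | Epsilon | Design


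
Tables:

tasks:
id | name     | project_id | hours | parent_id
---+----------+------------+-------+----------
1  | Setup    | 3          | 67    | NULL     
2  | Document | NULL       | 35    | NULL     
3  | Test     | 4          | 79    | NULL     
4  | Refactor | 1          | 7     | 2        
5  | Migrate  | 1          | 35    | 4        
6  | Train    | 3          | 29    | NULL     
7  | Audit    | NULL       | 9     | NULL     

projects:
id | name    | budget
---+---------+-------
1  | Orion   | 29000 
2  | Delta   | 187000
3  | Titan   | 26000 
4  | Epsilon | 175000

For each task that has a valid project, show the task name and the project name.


INNER JOIN keeps only tasks rows whose project_id matches an id in projects. Walk through each task:
  - task 1 (Setup): project_id=3 -> matches Titan
  - task 2 (Document): project_id=NULL, no match -> dropped
  - task 3 (Test): project_id=4 -> matches Epsilon
  - task 4 (Refactor): project_id=1 -> matches Orion
  - task 5 (Migrate): project_id=1 -> matches Orion
  - task 6 (Train): project_id=3 -> matches Titan
  - task 7 (Audit): project_id=NULL, no match -> dropped
So 2 of 7 rows are dropped.

SQL:
SELECT a.name, b.name AS project
FROM tasks a
INNER JOIN projects b ON a.project_id = b.id

Result:
name     | project
---------+--------
Setup    | Titan  
Test     | Epsilon
Refactor | Orion  
Migrate  | Orion  
Train    | Titan  


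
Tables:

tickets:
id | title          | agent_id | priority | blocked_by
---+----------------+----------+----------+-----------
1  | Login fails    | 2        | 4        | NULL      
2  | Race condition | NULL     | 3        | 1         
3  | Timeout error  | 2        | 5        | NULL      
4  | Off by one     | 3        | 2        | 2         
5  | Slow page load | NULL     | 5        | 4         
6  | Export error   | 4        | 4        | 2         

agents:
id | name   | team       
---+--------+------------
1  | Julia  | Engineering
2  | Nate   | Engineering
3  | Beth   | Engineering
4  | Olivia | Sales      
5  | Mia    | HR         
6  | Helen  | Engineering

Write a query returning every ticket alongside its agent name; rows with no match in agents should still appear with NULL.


LEFT JOIN keeps every row from tickets (the left table); where agent_id has no match in agents, the agent columns become NULL. Walk through each ticket:
  - ticket 1 (Login fails): agent_id=2 -> matches Nate
  - ticket 2 (Race condition): agent_id=NULL, no match -> kept with NULL
  - ticket 3 (Timeout error): agent_id=2 -> matches Nate
  - ticket 4 (Off by one): agent_id=3 -> matches Beth
  - ticket 5 (Slow page load): agent_id=NULL, no match -> kept with NULL
  - ticket 6 (Export error): agent_id=4 -> matches Olivia
All 6 rows appear; 2 have NULL agent.

SQL:
SELECT a.title, b.name AS agent
FROM tickets a
LEFT JOIN agents b ON a.agent_id = b.id

Result:
title          | agent 
---------------+-------
Login fails    | Nate  
Race condition | NULL  
Timeout error  | Nate  
Off by one     | Beth  
Slow page load | NULL  
Export error   | Olivia


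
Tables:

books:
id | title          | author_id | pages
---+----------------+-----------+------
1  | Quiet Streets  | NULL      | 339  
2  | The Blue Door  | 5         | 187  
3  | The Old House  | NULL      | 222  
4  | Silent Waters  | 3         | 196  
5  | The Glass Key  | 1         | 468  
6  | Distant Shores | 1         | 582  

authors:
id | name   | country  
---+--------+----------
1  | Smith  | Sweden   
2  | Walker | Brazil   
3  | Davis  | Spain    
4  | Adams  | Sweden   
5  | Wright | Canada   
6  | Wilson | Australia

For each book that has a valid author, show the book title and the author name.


INNER JOIN keeps only books rows whose author_id matches an id in authors. Walk through each book:
  - book 1 (Quiet Streets): author_id=NULL, no match -> dropped
  - book 2 (The Blue Door): author_id=5 -> matches Wright
  - book 3 (The Old House): author_id=NULL, no match -> dropped
  - book 4 (Silent Waters): author_id=3 -> matches Davis
  - book 5 (The Glass Key): author_id=1 -> matches Smith
  - book 6 (Distant Shores): author_id=1 -> matches Smith
So 2 of 6 rows are dropped.

SQL:
SELECT a.title, b.name AS author
FROM books a
INNER JOIN authors b ON a.author_id = b.id

Result:
title          | author
---------------+-------
The Blue Door  | Wright
Silent Waters  | Davis 
The Glass Key  | Smith 
Distant Shores | Smith 


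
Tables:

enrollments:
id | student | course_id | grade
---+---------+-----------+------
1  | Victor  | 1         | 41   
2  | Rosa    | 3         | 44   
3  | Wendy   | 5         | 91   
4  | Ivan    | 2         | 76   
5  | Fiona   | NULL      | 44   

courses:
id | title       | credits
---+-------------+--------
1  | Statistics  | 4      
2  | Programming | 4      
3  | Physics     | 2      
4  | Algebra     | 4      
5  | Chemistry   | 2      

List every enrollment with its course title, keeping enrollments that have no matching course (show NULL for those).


LEFT JOIN keeps every row from enrollments (the left table); where course_id has no match in courses, the course columns become NULL. Walk through each enrollment:
  - enrollment 1 (Victor): course_id=1 -> matches Statistics
  - enrollment 2 (Rosa): course_id=3 -> matches Physics
  - enrollment 3 (Wendy): course_id=5 -> matches Chemistry
  - enrollment 4 (Ivan): course_id=2 -> matches Programming
  - enrollment 5 (Fiona): course_id=NULL, no match -> kept with NULL
All 5 rows appear; 1 has NULL course.

SQL:
SELECT a.student, b.title AS course
FROM enrollments a
LEFT JOIN courses b ON a.course_id = b.id

Result:
student | course     
--------+------------
Victor  | Statistics 
Rosa    | Physics    
Wendy   | Chemistry  
Ivan    | Programming
Fiona   | NULL       


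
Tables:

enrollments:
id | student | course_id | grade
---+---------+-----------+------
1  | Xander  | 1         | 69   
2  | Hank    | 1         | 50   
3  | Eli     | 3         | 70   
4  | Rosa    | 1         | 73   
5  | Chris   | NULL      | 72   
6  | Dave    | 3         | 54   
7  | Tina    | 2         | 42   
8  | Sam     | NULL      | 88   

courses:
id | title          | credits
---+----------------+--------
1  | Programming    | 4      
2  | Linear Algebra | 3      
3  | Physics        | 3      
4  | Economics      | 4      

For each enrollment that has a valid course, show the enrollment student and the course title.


INNER JOIN keeps only enrollments rows whose course_id matches an id in courses. Walk through each enrollment:
  - enrollment 1 (Xander): course_id=1 -> matches Programming
  - enrollment 2 (Hank): course_id=1 -> matches Programming
  - enrollment 3 (Eli): course_id=3 -> matches Physics
  - enrollment 4 (Rosa): course_id=1 -> matches Programming
  - enrollment 5 (Chris): course_id=NULL, no match -> dropped
  - enrollment 6 (Dave): course_id=3 -> matches Physics
  - enrollment 7 (Tina): course_id=2 -> matches Linear Algebra
  - enrollment 8 (Sam): course_id=NULL, no match -> dropped
So 2 of 8 rows are dropped.

SQL:
SELECT a.student, b.title AS course
FROM enrollments a
INNER JOIN courses b ON a.course_id = b.id

Result:
student | course        
--------+---------------
Xander  | Programming   
Hank    | Programming   
Eli     | Physics       
Rosa    | Programming   
Dave    | Physics       
Tina    | Linear Algebra


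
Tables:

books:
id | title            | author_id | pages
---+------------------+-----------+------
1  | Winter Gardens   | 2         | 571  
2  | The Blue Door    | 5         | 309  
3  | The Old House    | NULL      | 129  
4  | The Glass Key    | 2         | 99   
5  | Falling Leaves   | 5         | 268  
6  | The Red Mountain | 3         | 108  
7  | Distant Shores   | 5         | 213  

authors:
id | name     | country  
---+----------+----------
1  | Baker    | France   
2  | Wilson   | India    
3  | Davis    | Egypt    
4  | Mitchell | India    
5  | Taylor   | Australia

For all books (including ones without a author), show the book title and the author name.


LEFT JOIN keeps every row from books (the left table); where author_id has no match in authors, the author columns become NULL. Walk through each book:
  - book 1 (Winter Gardens): author_id=2 -> matches Wilson
  - book 2 (The Blue Door): author_id=5 -> matches Taylor
  - book 3 (The Old House): author_id=NULL, no match -> kept with NULL
  - book 4 (The Glass Key): author_id=2 -> matches Wilson
  - book 5 (Falling Leaves): author_id=5 -> matches Taylor
  - book 6 (The Red Mountain): author_id=3 -> matches Davis
  - book 7 (Distant Shores): author_id=5 -> matches Taylor
All 7 rows appear; 1 has NULL author.

SQL:
SELECT a.title, b.name AS author
FROM books a
LEFT JOIN authors b ON a.author_id = b.id

Result:
title            | author
-----------------+-------
Winter Gardens   | Wilson
The Blue Door    | Taylor
The Old House    | NULL  
The Glass Key    | Wilson
Falling Leaves   | Taylor
The Red Mountain | Davis 
Distant Shores   | Taylor


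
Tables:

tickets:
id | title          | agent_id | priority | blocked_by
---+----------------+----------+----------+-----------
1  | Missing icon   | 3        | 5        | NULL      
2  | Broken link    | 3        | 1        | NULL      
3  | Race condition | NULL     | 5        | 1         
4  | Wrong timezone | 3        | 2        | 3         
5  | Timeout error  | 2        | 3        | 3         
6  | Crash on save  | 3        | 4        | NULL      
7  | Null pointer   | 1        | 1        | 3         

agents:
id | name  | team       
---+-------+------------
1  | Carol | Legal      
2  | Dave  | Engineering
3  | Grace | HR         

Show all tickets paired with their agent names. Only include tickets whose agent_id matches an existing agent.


INNER JOIN keeps only tickets rows whose agent_id matches an id in agents. Walk through each ticket:
  - ticket 1 (Missing icon): agent_id=3 -> matches Grace
  - ticket 2 (Broken link): agent_id=3 -> matches Grace
  - ticket 3 (Race condition): agent_id=NULL, no match -> dropped
  - ticket 4 (Wrong timezone): agent_id=3 -> matches Grace
  - ticket 5 (Timeout error): agent_id=2 -> matches Dave
  - ticket 6 (Crash on save): agent_id=3 -> matches Grace
  - ticket 7 (Null pointer): agent_id=1 -> matches Carol
So 1 of 7 rows is dropped.

SQL:
SELECT a.title, b.name AS agent
FROM tickets a
INNER JOIN agents b ON a.agent_id = b.id

Result:
title          | agent
---------------+------
Missing icon   | Grace
Broken link    | Grace
Wrong timezone | Grace
Timeout error  | Dave 
Crash on save  | Grace
Null pointer   | Carol


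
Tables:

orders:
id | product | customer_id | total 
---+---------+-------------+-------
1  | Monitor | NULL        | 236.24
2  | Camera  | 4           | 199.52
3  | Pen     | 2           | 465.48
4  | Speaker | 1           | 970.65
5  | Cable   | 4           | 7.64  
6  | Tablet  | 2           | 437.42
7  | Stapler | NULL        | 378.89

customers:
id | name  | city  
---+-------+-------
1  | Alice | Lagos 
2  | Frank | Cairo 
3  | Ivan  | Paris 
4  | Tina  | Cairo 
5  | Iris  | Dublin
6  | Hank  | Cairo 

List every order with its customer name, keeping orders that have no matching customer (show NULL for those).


LEFT JOIN keeps every row from orders (the left table); where customer_id has no match in customers, the customer columns become NULL. Walk through each order:
  - order 1 (Monitor): customer_id=NULL, no match -> kept with NULL
  - order 2 (Camera): customer_id=4 -> matches Tina
  - order 3 (Pen): customer_id=2 -> matches Frank
  - order 4 (Speaker): customer_id=1 -> matches Alice
  - order 5 (Cable): customer_id=4 -> matches Tina
  - order 6 (Tablet): customer_id=2 -> matches Frank
  - order 7 (Stapler): customer_id=NULL, no match -> kept with NULL
All 7 rows appear; 2 have NULL customer.

SQL:
SELECT a.product, b.name AS customer
FROM orders a
LEFT JOIN customers b ON a.customer_id = b.id

Result:
product | customer
--------+---------
Monitor | NULL    
Camera  | Tina    
Pen     | Frank   
Speaker | Alice   
Cable   | Tina    
Tablet  | Frank   
Stapler | NULL    


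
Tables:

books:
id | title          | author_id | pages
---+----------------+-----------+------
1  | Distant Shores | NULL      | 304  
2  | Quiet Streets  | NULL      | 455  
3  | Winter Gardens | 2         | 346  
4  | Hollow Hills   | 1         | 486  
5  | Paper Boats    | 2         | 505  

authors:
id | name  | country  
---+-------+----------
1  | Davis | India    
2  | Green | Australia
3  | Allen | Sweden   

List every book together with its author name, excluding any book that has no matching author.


INNER JOIN keeps only books rows whose author_id matches an id in authors. Walk through each book:
  - book 1 (Distant Shores): author_id=NULL, no match -> dropped
  - book 2 (Quiet Streets): author_id=NULL, no match -> dropped
  - book 3 (Winter Gardens): author_id=2 -> matches Green
  - book 4 (Hollow Hills): author_id=1 -> matches Davis
  - book 5 (Paper Boats): author_id=2 -> matches Green
So 2 of 5 rows are dropped.

SQL:
SELECT a.title, b.name AS author
FROM books a
INNER JOIN authors b ON a.author_id = b.id

Result:
title          | author
---------------+-------
Winter Gardens | Green 
Hollow Hills   | Davis 
Paper Boats    | Green 


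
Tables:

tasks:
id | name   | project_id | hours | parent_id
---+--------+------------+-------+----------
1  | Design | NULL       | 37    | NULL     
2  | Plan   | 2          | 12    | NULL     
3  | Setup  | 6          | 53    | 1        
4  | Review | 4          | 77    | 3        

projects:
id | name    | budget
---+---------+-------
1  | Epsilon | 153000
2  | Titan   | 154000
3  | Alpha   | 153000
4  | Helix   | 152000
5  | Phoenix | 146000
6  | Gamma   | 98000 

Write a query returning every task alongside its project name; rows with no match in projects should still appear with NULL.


LEFT JOIN keeps every row from tasks (the left table); where project_id has no match in projects, the project columns become NULL. Walk through each task:
  - task 1 (Design): project_id=NULL, no match -> kept with NULL
  - task 2 (Plan): project_id=2 -> matches Titan
  - task 3 (Setup): project_id=6 -> matches Gamma
  - task 4 (Review): project_id=4 -> matches Helix
All 4 rows appear; 1 has NULL project.

SQL:
SELECT a.name, b.name AS project
FROM tasks a
LEFT JOIN projects b ON a.project_id = b.id

Result:
name   | project
-------+--------
Design | NULL   
Plan   | Titan  
Setup  | Gamma  
Review | Helix  


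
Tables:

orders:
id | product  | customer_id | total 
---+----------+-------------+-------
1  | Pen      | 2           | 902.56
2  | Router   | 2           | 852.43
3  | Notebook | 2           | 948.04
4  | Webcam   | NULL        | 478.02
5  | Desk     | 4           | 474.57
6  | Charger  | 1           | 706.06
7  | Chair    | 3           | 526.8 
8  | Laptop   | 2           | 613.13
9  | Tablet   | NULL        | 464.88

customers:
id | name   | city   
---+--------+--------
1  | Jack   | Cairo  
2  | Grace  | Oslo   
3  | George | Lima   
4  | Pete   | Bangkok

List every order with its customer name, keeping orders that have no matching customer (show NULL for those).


LEFT JOIN keeps every row from orders (the left table); where customer_id has no match in customers, the customer columns become NULL. Walk through each order:
  - order 1 (Pen): customer_id=2 -> matches Grace
  - order 2 (Router): customer_id=2 -> matches Grace
  - order 3 (Notebook): customer_id=2 -> matches Grace
  - order 4 (Webcam): customer_id=NULL, no match -> kept with NULL
  - order 5 (Desk): customer_id=4 -> matches Pete
  - order 6 (Charger): customer_id=1 -> matches Jack
  - order 7 (Chair): customer_id=3 -> matches George
  - order 8 (Laptop): customer_id=2 -> matches Grace
  - order 9 (Tablet): customer_id=NULL, no match -> kept with NULL
All 9 rows appear; 2 have NULL customer.

SQL:
SELECT a.product, b.name AS customer
FROM orders a
LEFT JOIN customers b ON a.customer_id = b.id

Result:
product  | customer
---------+---------
Pen      | Grace   
Router   | Grace   
Notebook | Grace   
Webcam   | NULL    
Desk     | Pete    
Charger  | Jack    
Chair    | George  
Laptop   | Grace   
Tablet   | NULL    


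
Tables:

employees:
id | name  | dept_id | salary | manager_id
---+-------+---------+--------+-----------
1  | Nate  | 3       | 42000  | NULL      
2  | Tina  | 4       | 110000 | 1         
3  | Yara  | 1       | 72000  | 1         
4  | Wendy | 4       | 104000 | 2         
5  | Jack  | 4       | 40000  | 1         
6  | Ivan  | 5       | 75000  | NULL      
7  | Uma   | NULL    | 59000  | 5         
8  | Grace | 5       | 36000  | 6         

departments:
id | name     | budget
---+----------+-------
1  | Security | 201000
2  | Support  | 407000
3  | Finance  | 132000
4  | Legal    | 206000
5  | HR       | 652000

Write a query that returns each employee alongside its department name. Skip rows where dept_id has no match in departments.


INNER JOIN keeps only employees rows whose dept_id matches an id in departments. Walk through each employee:
  - employee 1 (Nate): dept_id=3 -> matches Finance
  - employee 2 (Tina): dept_id=4 -> matches Legal
  - employee 3 (Yara): dept_id=1 -> matches Security
  - employee 4 (Wendy): dept_id=4 -> matches Legal
  - employee 5 (Jack): dept_id=4 -> matches Legal
  - employee 6 (Ivan): dept_id=5 -> matches HR
  - employee 7 (Uma): dept_id=NULL, no match -> dropped
  - employee 8 (Grace): dept_id=5 -> matches HR
So 1 of 8 rows is dropped.

SQL:
SELECT a.name, b.name AS department
FROM employees a
INNER JOIN departments b ON a.dept_id = b.id

Result:
name  | department
------+-----------
Nate  | Finance   
Tina  | Legal     
Yara  | Security  
Wendy | Legal     
Jack  | Legal     
Ivan  | HR        
Grace | HR        
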